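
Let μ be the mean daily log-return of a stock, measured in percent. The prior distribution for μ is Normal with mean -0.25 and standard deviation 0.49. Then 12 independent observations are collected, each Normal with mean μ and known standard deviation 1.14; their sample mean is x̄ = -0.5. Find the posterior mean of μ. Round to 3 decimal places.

With known σ, the Normal prior is conjugate. Weight on the data is w = (n/σ²)/(n/σ² + 1/τ₀²) = 9.23361/(9.23361+4.16493) = 0.68915.
Posterior mean = w·x̄ + (1−w)·μ₀ = 0.68915·-0.5 + 0.31085·-0.25 = -0.422.

Posterior mean ≈ -0.422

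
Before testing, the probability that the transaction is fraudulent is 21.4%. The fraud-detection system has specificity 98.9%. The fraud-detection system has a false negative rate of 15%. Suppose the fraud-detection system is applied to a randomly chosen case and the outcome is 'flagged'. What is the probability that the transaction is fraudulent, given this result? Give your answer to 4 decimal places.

P(H | E) ≈ 0.9546

Let H be the event that the transaction is fraudulent. P(H) = 0.214, so P(¬H) = 0.786. With E the 'flagged' result, P(E|H) = 0.85 and P(E|¬H) = 0.011.
P(E) = 0.85·0.214 + 0.011·0.786 = 0.18190 + 0.0086460 = 0.19055.
By Bayes' theorem, P(H|E) = 0.18190 / 0.19055 = 0.9546.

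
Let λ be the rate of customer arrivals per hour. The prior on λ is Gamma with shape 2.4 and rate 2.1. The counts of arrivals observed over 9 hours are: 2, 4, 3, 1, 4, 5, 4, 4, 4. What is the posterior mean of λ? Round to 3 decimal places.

Posterior mean ≈ 3.009

Total count ∑xᵢ = 31 over n = 9 hours.
Gamma is conjugate to the Poisson likelihood: posterior is Gamma(shape = 2.4+31 = 33.4, rate = 2.1+9 = 11.1).
Posterior mean = shape/rate = 33.4/11.1 = 3.009.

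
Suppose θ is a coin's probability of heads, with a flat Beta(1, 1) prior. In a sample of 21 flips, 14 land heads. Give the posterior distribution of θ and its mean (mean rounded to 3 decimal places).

Posterior: Beta(15, 8); mean ≈ 0.652

The binomial likelihood is conjugate to the Beta prior: with 14 successes and 7 failures, the posterior is Beta(1+14, 1+7) = Beta(15, 8).
E[θ | data] = 15/(15+8) = 0.652.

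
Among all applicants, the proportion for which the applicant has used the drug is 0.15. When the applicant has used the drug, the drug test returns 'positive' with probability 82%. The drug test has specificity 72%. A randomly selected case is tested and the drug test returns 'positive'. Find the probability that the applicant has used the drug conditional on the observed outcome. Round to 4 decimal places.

Write H for 'the applicant has used the drug'. Prior odds H:¬H = 0.15/0.85 = 0.17647. For the 'positive' outcome, the likelihood ratio is 0.82/0.28 = 2.9286.
Posterior odds = 0.17647 × 2.9286 = 0.51681, so P(H|E) = 0.51681/(1+0.51681) = 0.3407.

P(H | E) ≈ 0.3407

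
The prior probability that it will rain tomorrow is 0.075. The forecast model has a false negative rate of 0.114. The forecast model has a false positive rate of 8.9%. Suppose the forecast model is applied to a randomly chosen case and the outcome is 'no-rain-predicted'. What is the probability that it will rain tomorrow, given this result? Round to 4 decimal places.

Write H for 'it will rain tomorrow'. Prior odds H:¬H = 0.075/0.925 = 0.081081. For the 'no-rain-predicted' outcome, the likelihood ratio is 0.114/0.911 = 0.12514.
Posterior odds = 0.081081 × 0.12514 = 0.010146, so P(H|E) = 0.010146/(1+0.010146) = 0.0100.

P(H | E) ≈ 0.0100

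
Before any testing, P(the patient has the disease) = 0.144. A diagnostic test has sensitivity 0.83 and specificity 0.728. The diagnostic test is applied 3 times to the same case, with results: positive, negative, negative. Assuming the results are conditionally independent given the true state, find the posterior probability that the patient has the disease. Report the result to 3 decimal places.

Let H be the event that the patient has the disease; start with P(H) = 0.144. P('positive'|H) = 0.83, P('positive'|¬H) = 0.272.
Update on result 1 ('positive'): P(H) ← 0.83·0.1440 / (0.83·0.1440 + 0.272·0.8560) = 0.11952/0.35235 = 0.3392.
Update on result 2 ('negative'): P(H) ← 0.17·0.3392 / (0.17·0.3392 + 0.728·0.6608) = 0.057665/0.53872 = 0.1070.
Update on result 3 ('negative'): P(H) ← 0.17·0.1070 / (0.17·0.1070 + 0.728·0.8930) = 0.018197/0.66827 = 0.0272.

Posterior P(H) ≈ 0.027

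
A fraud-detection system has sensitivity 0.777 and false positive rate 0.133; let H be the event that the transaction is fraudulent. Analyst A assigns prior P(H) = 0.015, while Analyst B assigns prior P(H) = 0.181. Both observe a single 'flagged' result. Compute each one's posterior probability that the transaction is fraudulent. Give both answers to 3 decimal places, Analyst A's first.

Analyst A: 0.082; Analyst B: 0.564

The likelihood ratio for a 'flagged' result is 0.777/0.133 = 5.8421.
Analyst A: prior odds 0.015/0.985 = 0.015228; posterior odds 0.088966; posterior probability 0.082.
Analyst B: prior odds 0.181/0.819 = 0.22100; posterior odds 1.2911; posterior probability 0.564.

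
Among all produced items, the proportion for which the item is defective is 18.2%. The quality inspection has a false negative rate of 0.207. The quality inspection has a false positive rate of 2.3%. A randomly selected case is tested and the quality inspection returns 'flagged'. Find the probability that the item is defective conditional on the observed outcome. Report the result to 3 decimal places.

P(H | E) ≈ 0.885

Write H for 'the item is defective'. Prior odds H:¬H = 0.182/0.818 = 0.22249. For the 'flagged' outcome, the likelihood ratio is 0.793/0.023 = 34.478.
Posterior odds = 0.22249 × 34.478 = 7.6712, so P(H|E) = 7.6712/(1+7.6712) = 0.885.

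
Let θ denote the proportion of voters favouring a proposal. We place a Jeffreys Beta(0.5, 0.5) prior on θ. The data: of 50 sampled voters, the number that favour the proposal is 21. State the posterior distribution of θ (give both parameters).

Observing 21 successes and 29 failures updates Beta(0.5, 0.5) by adding the success and failure counts to the two shape parameters: α = 0.5+21 = 21.5, β = 0.5+29 = 29.5.

Posterior: Beta(21.5, 29.5)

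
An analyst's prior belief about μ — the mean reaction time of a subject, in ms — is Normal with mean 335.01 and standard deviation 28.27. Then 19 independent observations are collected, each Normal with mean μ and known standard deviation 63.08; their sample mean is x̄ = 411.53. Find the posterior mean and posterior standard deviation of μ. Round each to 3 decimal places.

Posterior mean ≈ 395.642; posterior SD ≈ 12.882

Prior precision 1/τ₀² = 1/28.27² = 0.00125126; data precision n/σ² = 19/63.08² = 0.00477497.
Posterior precision = 0.00125126 + 0.00477497 = 0.00602623, giving posterior SD = 1/√0.00602623 = 12.882.
Posterior mean = (0.00125126·335.01 + 0.00477497·411.53) / 0.00602623 = 395.642.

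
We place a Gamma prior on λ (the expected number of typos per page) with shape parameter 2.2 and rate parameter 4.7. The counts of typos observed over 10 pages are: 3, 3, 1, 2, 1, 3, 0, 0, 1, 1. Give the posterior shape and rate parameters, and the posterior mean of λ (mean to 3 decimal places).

Posterior: Gamma(shape=17.2, rate=14.7); mean ≈ 1.170

Total count ∑xᵢ = 15 over n = 10 pages.
Gamma is conjugate to the Poisson likelihood: posterior is Gamma(shape = 2.2+15 = 17.2, rate = 4.7+10 = 14.7).
Posterior mean = shape/rate = 17.2/14.7 = 1.170.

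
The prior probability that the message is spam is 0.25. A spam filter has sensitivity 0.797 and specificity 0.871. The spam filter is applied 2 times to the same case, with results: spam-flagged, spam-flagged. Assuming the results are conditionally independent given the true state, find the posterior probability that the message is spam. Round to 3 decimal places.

Posterior P(H) ≈ 0.927

Let H be the event that the message is spam; start with P(H) = 0.25. P('spam-flagged'|H) = 0.797, P('spam-flagged'|¬H) = 0.129.
Update on result 1 ('spam-flagged'): P(H) ← 0.797·0.2500 / (0.797·0.2500 + 0.129·0.7500) = 0.19925/0.29600 = 0.6731.
Update on result 2 ('spam-flagged'): P(H) ← 0.797·0.6731 / (0.797·0.6731 + 0.129·0.3269) = 0.53649/0.57866 = 0.9271.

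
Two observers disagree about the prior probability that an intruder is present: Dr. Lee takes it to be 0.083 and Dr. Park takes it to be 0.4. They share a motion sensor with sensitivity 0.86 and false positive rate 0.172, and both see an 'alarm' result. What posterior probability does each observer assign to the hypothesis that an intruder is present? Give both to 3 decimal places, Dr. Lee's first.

The likelihood ratio for an 'alarm' result is 0.86/0.172 = 5.0000.
Dr. Lee: prior odds 0.083/0.917 = 0.090513; posterior odds 0.45256; posterior probability 0.312.
Dr. Park: prior odds 0.4/0.6 = 0.66667; posterior odds 3.3333; posterior probability 0.769.

Dr. Lee: 0.312; Dr. Park: 0.769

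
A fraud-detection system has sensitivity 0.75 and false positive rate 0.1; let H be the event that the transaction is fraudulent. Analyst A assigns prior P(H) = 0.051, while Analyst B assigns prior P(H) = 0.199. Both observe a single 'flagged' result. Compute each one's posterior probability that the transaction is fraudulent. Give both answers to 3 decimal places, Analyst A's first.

P('+'|H) = 0.75, P('+'|¬H) = 0.1.
Analyst A: numerator 0.75·0.051 = 0.038250; evidence = 0.038250+0.1·0.949 = 0.13315; posterior = 0.287.
Analyst B: numerator 0.75·0.199 = 0.14925; evidence = 0.14925+0.1·0.801 = 0.22935; posterior = 0.651.

Analyst A: 0.287; Analyst B: 0.651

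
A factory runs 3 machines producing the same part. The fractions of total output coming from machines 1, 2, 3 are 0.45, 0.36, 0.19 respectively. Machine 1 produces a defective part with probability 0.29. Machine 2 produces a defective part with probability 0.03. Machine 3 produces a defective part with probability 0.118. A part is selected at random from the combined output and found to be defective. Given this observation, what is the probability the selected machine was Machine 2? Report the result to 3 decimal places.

Tabulate prior·likelihood by source: [1] prior 0.45, lik 0.29, product 0.1305; [2] prior 0.36, lik 0.03, product 0.01080; [3] prior 0.19, lik 0.118, product 0.02242.
Normalizing constant = 0.16372; the posterior for Machine 2 is its product over the sum, 0.01080/0.16372 = 0.066.

Posterior probability ≈ 0.066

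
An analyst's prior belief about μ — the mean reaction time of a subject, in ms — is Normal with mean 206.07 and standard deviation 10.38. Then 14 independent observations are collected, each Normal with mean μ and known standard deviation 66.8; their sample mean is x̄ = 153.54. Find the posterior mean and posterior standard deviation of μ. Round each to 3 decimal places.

Posterior mean ≈ 192.799; posterior SD ≈ 8.974

Prior precision 1/τ₀² = 1/10.38² = 0.00928122; data precision n/σ² = 14/66.8² = 0.00313744.
Posterior precision = 0.00928122 + 0.00313744 = 0.0124187, giving posterior SD = 1/√0.0124187 = 8.974.
Posterior mean = (0.00928122·206.07 + 0.00313744·153.54) / 0.0124187 = 192.799.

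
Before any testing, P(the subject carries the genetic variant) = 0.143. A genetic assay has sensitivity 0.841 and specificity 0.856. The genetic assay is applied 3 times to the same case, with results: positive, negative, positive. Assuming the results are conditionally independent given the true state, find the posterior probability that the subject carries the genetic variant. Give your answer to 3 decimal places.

Posterior P(H) ≈ 0.514

With H the event that the subject carries the genetic variant, the joint likelihood of the observed sequence is P(data|H) = 0.841·0.159·0.841 = 0.11246 and P(data|¬H) = 0.144·0.856·0.144 = 0.017750.
Bayes: P(H|data) = 0.143·0.11246 / (0.143·0.11246 + 0.857·0.017750) = 0.016081/0.031293 = 0.5139.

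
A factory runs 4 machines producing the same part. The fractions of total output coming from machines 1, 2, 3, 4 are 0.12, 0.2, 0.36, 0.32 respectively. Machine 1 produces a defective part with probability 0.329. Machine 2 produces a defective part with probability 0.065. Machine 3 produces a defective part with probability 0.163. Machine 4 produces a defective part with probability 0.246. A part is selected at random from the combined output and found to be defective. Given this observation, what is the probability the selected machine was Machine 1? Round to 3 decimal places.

Posterior probability ≈ 0.208

Tabulate prior·likelihood by source: [1] prior 0.12, lik 0.329, product 0.03948; [2] prior 0.2, lik 0.065, product 0.01300; [3] prior 0.36, lik 0.163, product 0.05868; [4] prior 0.32, lik 0.246, product 0.07872.
Normalizing constant = 0.18988; the posterior for Machine 1 is its product over the sum, 0.03948/0.18988 = 0.208.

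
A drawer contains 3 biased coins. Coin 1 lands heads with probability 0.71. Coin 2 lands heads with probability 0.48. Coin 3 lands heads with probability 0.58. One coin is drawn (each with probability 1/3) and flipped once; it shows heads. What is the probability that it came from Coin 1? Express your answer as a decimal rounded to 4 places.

Posterior probability ≈ 0.4011

Tabulate prior·likelihood by source: [1] prior 0.333333, lik 0.71, product 0.2367; [2] prior 0.333333, lik 0.48, product 0.1600; [3] prior 0.333333, lik 0.58, product 0.1933.
Normalizing constant = 0.59000; the posterior for Coin 1 is its product over the sum, 0.2367/0.59000 = 0.4011.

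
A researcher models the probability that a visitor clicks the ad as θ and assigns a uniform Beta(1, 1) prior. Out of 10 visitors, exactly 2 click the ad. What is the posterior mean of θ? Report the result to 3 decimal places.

Posterior mean ≈ 0.250

Observing 2 successes and 8 failures updates Beta(1, 1) by adding the success and failure counts to the two shape parameters: α = 1+2 = 3, β = 1+8 = 9.
Posterior mean = α/(α+β) = 3/12 = 0.250.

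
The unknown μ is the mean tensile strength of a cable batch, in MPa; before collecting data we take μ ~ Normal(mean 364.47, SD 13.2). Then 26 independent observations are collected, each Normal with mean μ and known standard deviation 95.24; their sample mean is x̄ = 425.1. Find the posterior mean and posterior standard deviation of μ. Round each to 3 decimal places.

Posterior mean ≈ 384.665; posterior SD ≈ 10.780

Prior precision 1/τ₀² = 1/13.2² = 0.00573921; data precision n/σ² = 26/95.24² = 0.00286639.
Posterior precision = 0.00573921 + 0.00286639 = 0.00860560, giving posterior SD = 1/√0.00860560 = 10.780.
Posterior mean = (0.00573921·364.47 + 0.00286639·425.1) / 0.00860560 = 384.665.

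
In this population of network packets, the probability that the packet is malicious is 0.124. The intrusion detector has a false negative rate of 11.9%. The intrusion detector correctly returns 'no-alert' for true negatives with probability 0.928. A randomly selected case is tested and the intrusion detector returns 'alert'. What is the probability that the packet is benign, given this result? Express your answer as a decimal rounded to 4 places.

P(¬H | E) ≈ 0.3660

Write H for 'the packet is malicious'. Prior odds H:¬H = 0.124/0.876 = 0.14155. For the 'alert' outcome, the likelihood ratio is 0.881/0.072 = 12.236.
Posterior odds = 0.14155 × 12.236 = 1.7321, so P(H|E) = 1.7321/(1+1.7321) = 0.6340. Then P(¬H|E) = 1 − 0.6340 = 0.3660.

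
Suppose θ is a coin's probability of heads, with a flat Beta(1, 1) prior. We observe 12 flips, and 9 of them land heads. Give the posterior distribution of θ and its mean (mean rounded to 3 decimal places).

Posterior: Beta(10, 4); mean ≈ 0.714

Observing 9 successes and 3 failures updates Beta(1, 1) by adding the success and failure counts to the two shape parameters: α = 1+9 = 10, β = 1+3 = 4.
Posterior mean = α/(α+β) = 10/14 = 0.714.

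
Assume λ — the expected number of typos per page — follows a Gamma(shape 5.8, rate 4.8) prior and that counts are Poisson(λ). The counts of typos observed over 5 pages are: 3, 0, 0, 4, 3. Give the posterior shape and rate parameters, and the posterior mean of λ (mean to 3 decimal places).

The Poisson likelihood adds the total count to the shape and the number of exposure periods to the rate. Here ∑xᵢ = 10 and n = 5, so shape 5.8→15.8 and rate 4.8→9.8.
E[λ | data] = 15.8/9.8 = 1.612.

Posterior: Gamma(shape=15.8, rate=9.8); mean ≈ 1.612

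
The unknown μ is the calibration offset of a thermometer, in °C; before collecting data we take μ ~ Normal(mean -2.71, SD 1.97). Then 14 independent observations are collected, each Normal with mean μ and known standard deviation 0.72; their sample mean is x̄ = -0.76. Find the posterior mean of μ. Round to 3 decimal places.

Posterior mean ≈ -0.778

With known σ, the Normal prior is conjugate. Weight on the data is w = (n/σ²)/(n/σ² + 1/τ₀²) = 27.0062/(27.0062+0.257672) = 0.99055.
Posterior mean = w·x̄ + (1−w)·μ₀ = 0.99055·-0.76 + 0.0094511·-2.71 = -0.778.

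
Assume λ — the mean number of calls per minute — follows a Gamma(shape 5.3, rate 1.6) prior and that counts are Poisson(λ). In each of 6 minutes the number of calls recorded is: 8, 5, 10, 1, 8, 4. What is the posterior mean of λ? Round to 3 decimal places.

Posterior mean ≈ 5.434

Total count ∑xᵢ = 36 over n = 6 minutes.
Gamma is conjugate to the Poisson likelihood: posterior is Gamma(shape = 5.3+36 = 41.3, rate = 1.6+6 = 7.6).
E[λ | data] = 41.3/7.6 = 5.434.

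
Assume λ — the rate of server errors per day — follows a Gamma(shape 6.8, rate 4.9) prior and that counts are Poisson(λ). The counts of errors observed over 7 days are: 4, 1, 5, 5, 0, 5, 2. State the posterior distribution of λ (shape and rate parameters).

The Poisson likelihood adds the total count to the shape and the number of exposure periods to the rate. Here ∑xᵢ = 22 and n = 7, so shape 6.8→28.8 and rate 4.9→11.9.

Posterior: Gamma(shape=28.8, rate=11.9)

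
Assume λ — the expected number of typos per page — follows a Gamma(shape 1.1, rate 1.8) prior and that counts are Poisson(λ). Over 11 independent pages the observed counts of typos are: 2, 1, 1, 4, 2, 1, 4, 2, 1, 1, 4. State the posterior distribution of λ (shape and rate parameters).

Total count ∑xᵢ = 23 over n = 11 pages.
Gamma is conjugate to the Poisson likelihood: posterior is Gamma(shape = 1.1+23 = 24.1, rate = 1.8+11 = 12.8).

Posterior: Gamma(shape=24.1, rate=12.8)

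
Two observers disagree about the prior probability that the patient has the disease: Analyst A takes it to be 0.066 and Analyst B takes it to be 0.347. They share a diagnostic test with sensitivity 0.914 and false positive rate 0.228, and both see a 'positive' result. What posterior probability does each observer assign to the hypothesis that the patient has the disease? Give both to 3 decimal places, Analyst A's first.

The likelihood ratio for a 'positive' result is 0.914/0.228 = 4.0088.
Analyst A: prior odds 0.066/0.934 = 0.070664; posterior odds 0.28328; posterior probability 0.221.
Analyst B: prior odds 0.347/0.653 = 0.53139; posterior odds 2.1302; posterior probability 0.681.

Analyst A: 0.221; Analyst B: 0.681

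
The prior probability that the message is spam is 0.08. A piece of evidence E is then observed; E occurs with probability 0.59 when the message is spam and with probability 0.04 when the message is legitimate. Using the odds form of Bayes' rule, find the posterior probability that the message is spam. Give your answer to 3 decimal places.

Posterior probability ≈ 0.562

Prior odds = 0.08/(1−0.08) = 0.086957. In log-odds, ln(0.086957) = -2.4423.
Add log likelihood ratio: ln(14.750) = 2.6912.
Posterior log-odds = 0.24890, so posterior odds = exp(0.24890) = 1.2826. Converting, P(H|E) = 1.2826/2.2826 = 0.562.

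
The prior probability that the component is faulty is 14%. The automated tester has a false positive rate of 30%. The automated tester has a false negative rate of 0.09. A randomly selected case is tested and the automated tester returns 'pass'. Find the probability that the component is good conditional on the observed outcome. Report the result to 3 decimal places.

Write H for 'the component is faulty'. Prior odds H:¬H = 0.14/0.86 = 0.16279. For the 'pass' outcome, the likelihood ratio is 0.09/0.7 = 0.12857.
Posterior odds = 0.16279 × 0.12857 = 0.020930, so P(H|E) = 0.020930/(1+0.020930) = 0.021. Then P(¬H|E) = 1 − 0.021 = 0.979.

P(¬H | E) ≈ 0.979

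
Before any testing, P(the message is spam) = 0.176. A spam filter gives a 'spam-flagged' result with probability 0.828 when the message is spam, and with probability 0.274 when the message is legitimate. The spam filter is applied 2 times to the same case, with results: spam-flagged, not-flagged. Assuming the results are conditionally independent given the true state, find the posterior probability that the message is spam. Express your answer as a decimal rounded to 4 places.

Let H be the event that the message is spam; start with P(H) = 0.176. P('spam-flagged'|H) = 0.828, P('spam-flagged'|¬H) = 0.274.
Update on result 1 ('spam-flagged'): P(H) ← 0.828·0.1760 / (0.828·0.1760 + 0.274·0.8240) = 0.14573/0.37150 = 0.3923.
Update on result 2 ('not-flagged'): P(H) ← 0.172·0.3923 / (0.172·0.3923 + 0.726·0.6077) = 0.067470/0.50869 = 0.1326.

Posterior P(H) ≈ 0.1326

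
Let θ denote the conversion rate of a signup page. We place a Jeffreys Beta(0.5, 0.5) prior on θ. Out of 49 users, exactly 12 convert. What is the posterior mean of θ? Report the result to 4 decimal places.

Posterior mean ≈ 0.2500

The binomial likelihood is conjugate to the Beta prior: with 12 successes and 37 failures, the posterior is Beta(0.5+12, 0.5+37) = Beta(12.5, 37.5).
E[θ | data] = 12.5/(12.5+37.5) = 0.2500.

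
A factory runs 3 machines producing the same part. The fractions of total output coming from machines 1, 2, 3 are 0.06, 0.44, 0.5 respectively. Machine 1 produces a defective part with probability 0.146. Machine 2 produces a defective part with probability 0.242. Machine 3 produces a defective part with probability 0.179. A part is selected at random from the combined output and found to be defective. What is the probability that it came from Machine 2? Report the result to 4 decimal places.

Posterior probability ≈ 0.5201

Tabulate prior·likelihood by source: [1] prior 0.06, lik 0.146, product 0.008760; [2] prior 0.44, lik 0.242, product 0.1065; [3] prior 0.5, lik 0.179, product 0.08950.
Normalizing constant = 0.20474; the posterior for Machine 2 is its product over the sum, 0.1065/0.20474 = 0.5201.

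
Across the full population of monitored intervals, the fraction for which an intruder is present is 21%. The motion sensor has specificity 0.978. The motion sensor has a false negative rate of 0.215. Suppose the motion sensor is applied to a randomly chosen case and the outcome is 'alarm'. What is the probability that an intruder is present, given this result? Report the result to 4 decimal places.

P(H | E) ≈ 0.9046

Let H be the event that an intruder is present. P(H) = 0.21, so P(¬H) = 0.79. With E the 'alarm' result, P(E|H) = 0.785 and P(E|¬H) = 0.022.
P(E) = 0.785·0.21 + 0.022·0.79 = 0.16485 + 0.017380 = 0.18223.
By Bayes' theorem, P(H|E) = 0.16485 / 0.18223 = 0.9046.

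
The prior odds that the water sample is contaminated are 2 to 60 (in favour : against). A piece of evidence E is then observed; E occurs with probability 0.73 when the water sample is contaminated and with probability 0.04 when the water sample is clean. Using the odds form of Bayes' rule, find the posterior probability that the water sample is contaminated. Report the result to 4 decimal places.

Posterior probability ≈ 0.3782

Prior odds = 2/60 = 0.033333.
Likelihood ratio for E = 0.73/0.04 = 18.250.
Posterior odds = prior odds × LR = 0.60833.
Posterior probability = odds/(1+odds) = 0.60833/1.6083 = 0.3782.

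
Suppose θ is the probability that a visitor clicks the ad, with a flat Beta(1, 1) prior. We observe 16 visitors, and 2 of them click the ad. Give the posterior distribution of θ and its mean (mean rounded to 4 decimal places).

Observing 2 successes and 14 failures updates Beta(1, 1) by adding the success and failure counts to the two shape parameters: α = 1+2 = 3, β = 1+14 = 15.
E[θ | data] = 3/(3+15) = 0.1667.

Posterior: Beta(3, 15); mean ≈ 0.1667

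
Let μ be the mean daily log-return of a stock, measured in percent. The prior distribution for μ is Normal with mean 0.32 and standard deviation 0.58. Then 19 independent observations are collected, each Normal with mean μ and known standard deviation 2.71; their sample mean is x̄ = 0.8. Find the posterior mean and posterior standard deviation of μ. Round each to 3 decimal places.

Prior precision 1/τ₀² = 1/0.58² = 2.97265; data precision n/σ² = 19/2.71² = 2.58711.
Posterior precision = 2.97265 + 2.58711 = 5.55976, giving posterior SD = 1/√5.55976 = 0.424.
Posterior mean = (2.97265·0.32 + 2.58711·0.8) / 5.55976 = 0.543.

Posterior mean ≈ 0.543; posterior SD ≈ 0.424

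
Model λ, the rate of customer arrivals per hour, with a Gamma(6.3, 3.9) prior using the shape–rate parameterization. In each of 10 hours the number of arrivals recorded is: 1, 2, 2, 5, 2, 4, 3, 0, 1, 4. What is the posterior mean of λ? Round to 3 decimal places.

The Poisson likelihood adds the total count to the shape and the number of exposure periods to the rate. Here ∑xᵢ = 24 and n = 10, so shape 6.3→30.3 and rate 3.9→13.9.
E[λ | data] = 30.3/13.9 = 2.180.

Posterior mean ≈ 2.180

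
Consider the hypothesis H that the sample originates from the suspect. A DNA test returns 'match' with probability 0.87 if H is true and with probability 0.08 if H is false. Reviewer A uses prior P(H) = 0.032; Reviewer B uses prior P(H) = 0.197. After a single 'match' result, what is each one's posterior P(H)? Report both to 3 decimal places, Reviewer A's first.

P('+'|H) = 0.87, P('+'|¬H) = 0.08.
Reviewer A: numerator 0.87·0.032 = 0.027840; evidence = 0.027840+0.08·0.968 = 0.10528; posterior = 0.264.
Reviewer B: numerator 0.87·0.197 = 0.17139; evidence = 0.17139+0.08·0.803 = 0.23563; posterior = 0.727.

Reviewer A: 0.264; Reviewer B: 0.727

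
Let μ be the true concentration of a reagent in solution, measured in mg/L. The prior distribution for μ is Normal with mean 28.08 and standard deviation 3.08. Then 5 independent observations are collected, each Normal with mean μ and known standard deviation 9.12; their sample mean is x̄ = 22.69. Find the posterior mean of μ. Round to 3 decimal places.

Prior precision 1/τ₀² = 1/3.08² = 0.105414; data precision n/σ² = 5/9.12² = 0.0601147.
Posterior precision = 0.105414 + 0.0601147 = 0.165529.
Posterior mean = (0.105414·28.08 + 0.0601147·22.69) / 0.165529 = 26.123.

Posterior mean ≈ 26.123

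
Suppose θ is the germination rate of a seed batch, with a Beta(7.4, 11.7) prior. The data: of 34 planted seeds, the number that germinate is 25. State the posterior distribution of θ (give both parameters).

Observing 25 successes and 9 failures updates Beta(7.4, 11.7) by adding the success and failure counts to the two shape parameters: α = 7.4+25 = 32.4, β = 11.7+9 = 20.7.

Posterior: Beta(32.4, 20.7)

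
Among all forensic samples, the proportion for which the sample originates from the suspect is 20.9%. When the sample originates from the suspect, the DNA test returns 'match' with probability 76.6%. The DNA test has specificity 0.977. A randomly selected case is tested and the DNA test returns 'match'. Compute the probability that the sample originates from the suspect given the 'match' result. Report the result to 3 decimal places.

Let H be the event that the sample originates from the suspect. P(H) = 0.209, so P(¬H) = 0.791. With E the 'match' result, P(E|H) = 0.766 and P(E|¬H) = 0.023.
P(E) = 0.766·0.209 + 0.023·0.791 = 0.16009 + 0.018193 = 0.17829.
By Bayes' theorem, P(H|E) = 0.16009 / 0.17829 = 0.898.

P(H | E) ≈ 0.898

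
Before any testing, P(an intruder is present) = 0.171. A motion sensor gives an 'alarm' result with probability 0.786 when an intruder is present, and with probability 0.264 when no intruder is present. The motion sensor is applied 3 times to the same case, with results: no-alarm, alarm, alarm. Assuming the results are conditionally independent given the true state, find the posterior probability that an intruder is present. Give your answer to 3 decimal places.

With H the event that an intruder is present, the joint likelihood of the observed sequence is P(data|H) = 0.214·0.786·0.786 = 0.13221 and P(data|¬H) = 0.736·0.264·0.264 = 0.051296.
Bayes: P(H|data) = 0.171·0.13221 / (0.171·0.13221 + 0.829·0.051296) = 0.022608/0.065132 = 0.3471.

Posterior P(H) ≈ 0.347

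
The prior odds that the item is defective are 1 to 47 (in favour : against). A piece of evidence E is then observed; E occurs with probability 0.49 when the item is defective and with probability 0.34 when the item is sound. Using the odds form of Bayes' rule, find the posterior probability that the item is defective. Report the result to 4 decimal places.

Posterior probability ≈ 0.0298

Prior odds = 1/47 = 0.021277. In log-odds, ln(0.021277) = -3.8501.
Add log likelihood ratio: ln(1.4412) = 0.36546.
Posterior log-odds = -3.4847, so posterior odds = exp(-3.4847) = 0.030663. Converting, P(H|E) = 0.030663/1.0307 = 0.0298.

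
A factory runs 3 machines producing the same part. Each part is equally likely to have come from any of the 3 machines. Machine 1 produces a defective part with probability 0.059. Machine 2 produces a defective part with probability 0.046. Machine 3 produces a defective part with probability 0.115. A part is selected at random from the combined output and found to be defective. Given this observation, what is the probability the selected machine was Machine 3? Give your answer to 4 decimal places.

Tabulate prior·likelihood by source: [1] prior 0.333333, lik 0.059, product 0.01967; [2] prior 0.333333, lik 0.046, product 0.01533; [3] prior 0.333333, lik 0.115, product 0.03833.
Normalizing constant = 0.073333; the posterior for Machine 3 is its product over the sum, 0.03833/0.073333 = 0.5227.

Posterior probability ≈ 0.5227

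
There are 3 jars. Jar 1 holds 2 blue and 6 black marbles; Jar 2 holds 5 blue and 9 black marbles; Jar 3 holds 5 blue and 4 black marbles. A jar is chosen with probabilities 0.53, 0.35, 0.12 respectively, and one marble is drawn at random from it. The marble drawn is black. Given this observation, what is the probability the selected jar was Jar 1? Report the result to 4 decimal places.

Posterior probability ≈ 0.5882

P(black|Jar 1) = 0.75; P(black|Jar 2) = 0.6429; P(black|Jar 3) = 0.4444.
Prior × likelihood for each source: 0.53·0.75=0.3975, 0.35·0.6429=0.2250, 0.12·0.4444=0.05333. Summing gives P(black) = 0.67583.
P(Jar 1 | black) = 0.3975 / 0.67583 = 0.5882.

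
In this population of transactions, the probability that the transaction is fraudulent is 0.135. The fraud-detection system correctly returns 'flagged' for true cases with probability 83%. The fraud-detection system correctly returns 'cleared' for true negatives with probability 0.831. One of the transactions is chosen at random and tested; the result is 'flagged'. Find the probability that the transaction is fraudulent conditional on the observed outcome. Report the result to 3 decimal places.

P(H | E) ≈ 0.434

Let H be the event that the transaction is fraudulent. P(H) = 0.135, so P(¬H) = 0.865. With E the 'flagged' result, P(E|H) = 0.83 and P(E|¬H) = 0.169.
P(E) = 0.83·0.135 + 0.169·0.865 = 0.11205 + 0.14619 = 0.25823.
By Bayes' theorem, P(H|E) = 0.11205 / 0.25823 = 0.434.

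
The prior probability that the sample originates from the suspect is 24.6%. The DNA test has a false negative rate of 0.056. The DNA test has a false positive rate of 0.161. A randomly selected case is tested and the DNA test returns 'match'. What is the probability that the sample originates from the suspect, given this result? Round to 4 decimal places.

P(H | E) ≈ 0.6567

Let H be the event that the sample originates from the suspect. P(H) = 0.246, so P(¬H) = 0.754. With E the 'match' result, P(E|H) = 0.944 and P(E|¬H) = 0.161.
P(E) = 0.944·0.246 + 0.161·0.754 = 0.23222 + 0.12139 = 0.35362.
By Bayes' theorem, P(H|E) = 0.23222 / 0.35362 = 0.6567.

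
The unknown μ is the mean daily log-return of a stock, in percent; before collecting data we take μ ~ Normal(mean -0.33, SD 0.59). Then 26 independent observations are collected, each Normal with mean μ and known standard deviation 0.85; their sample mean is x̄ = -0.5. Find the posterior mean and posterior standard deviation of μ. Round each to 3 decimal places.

Prior precision 1/τ₀² = 1/0.59² = 2.87274; data precision n/σ² = 26/0.85² = 35.9862.
Posterior precision = 2.87274 + 35.9862 = 38.8589, giving posterior SD = 1/√38.8589 = 0.160.
Posterior mean = (2.87274·-0.33 + 35.9862·-0.5) / 38.8589 = -0.487.

Posterior mean ≈ -0.487; posterior SD ≈ 0.160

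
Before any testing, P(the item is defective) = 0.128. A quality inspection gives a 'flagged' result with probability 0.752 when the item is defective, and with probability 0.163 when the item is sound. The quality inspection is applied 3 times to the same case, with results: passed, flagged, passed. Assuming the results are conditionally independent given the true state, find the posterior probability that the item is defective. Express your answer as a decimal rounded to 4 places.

Posterior P(H) ≈ 0.0561

Let H be the event that the item is defective; start with P(H) = 0.128. P('flagged'|H) = 0.752, P('flagged'|¬H) = 0.163.
Update on result 1 ('passed'): P(H) ← 0.248·0.1280 / (0.248·0.1280 + 0.837·0.8720) = 0.031744/0.76161 = 0.0417.
Update on result 2 ('flagged'): P(H) ← 0.752·0.0417 / (0.752·0.0417 + 0.163·0.9583) = 0.031344/0.18755 = 0.1671.
Update on result 3 ('passed'): P(H) ← 0.248·0.1671 / (0.248·0.1671 + 0.837·0.8329) = 0.041446/0.73857 = 0.0561.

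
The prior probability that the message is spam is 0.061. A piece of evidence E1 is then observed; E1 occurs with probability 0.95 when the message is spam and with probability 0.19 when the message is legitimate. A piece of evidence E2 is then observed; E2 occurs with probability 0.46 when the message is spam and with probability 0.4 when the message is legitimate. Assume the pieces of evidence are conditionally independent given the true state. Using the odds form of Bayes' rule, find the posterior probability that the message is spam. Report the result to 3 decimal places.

Posterior probability ≈ 0.272

Prior odds = 0.061/(1−0.061) = 0.064963. In log-odds, ln(0.064963) = -2.7339.
Add log likelihood ratios: ln(5.0000) + ln(1.1500) = 1.7492.
Posterior log-odds = -0.98474, so posterior odds = exp(-0.98474) = 0.37354. Converting, P(H|E) = 0.37354/1.3735 = 0.272.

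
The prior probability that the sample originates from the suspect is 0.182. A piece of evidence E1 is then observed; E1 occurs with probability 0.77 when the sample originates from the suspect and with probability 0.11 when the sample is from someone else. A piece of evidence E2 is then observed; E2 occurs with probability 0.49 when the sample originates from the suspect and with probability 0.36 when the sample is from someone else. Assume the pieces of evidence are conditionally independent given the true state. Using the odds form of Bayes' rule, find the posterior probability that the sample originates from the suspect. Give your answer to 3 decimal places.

Prior odds = 0.182/(1−0.182) = 0.22249.
Likelihood ratio for E1 = 0.77/0.11 = 7.0000.
Likelihood ratio for E2 = 0.49/0.36 = 1.3611.
Posterior odds = prior odds × LR₁ × LR₂ = 2.1199.
Posterior probability = odds/(1+odds) = 2.1199/3.1199 = 0.679.

Posterior probability ≈ 0.679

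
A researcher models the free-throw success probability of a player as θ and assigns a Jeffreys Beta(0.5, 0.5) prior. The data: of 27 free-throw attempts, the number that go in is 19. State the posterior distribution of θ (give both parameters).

The binomial likelihood is conjugate to the Beta prior: with 19 successes and 8 failures, the posterior is Beta(0.5+19, 0.5+8) = Beta(19.5, 8.5).

Posterior: Beta(19.5, 8.5)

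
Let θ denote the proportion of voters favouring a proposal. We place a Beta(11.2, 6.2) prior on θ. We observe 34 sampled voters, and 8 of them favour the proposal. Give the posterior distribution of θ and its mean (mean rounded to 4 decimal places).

The binomial likelihood is conjugate to the Beta prior: with 8 successes and 26 failures, the posterior is Beta(11.2+8, 6.2+26) = Beta(19.2, 32.2).
Posterior mean = α/(α+β) = 19.2/51.4 = 0.3735.

Posterior: Beta(19.2, 32.2); mean ≈ 0.3735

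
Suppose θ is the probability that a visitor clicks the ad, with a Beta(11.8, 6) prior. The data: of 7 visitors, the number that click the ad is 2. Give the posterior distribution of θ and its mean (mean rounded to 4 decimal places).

The binomial likelihood is conjugate to the Beta prior: with 2 successes and 5 failures, the posterior is Beta(11.8+2, 6+5) = Beta(13.8, 11).
E[θ | data] = 13.8/(13.8+11) = 0.5565.

Posterior: Beta(13.8, 11); mean ≈ 0.5565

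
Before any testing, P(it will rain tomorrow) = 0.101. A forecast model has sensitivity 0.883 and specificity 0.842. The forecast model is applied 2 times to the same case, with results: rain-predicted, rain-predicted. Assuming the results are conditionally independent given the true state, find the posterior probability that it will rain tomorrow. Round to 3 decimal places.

Posterior P(H) ≈ 0.778

Let H be the event that it will rain tomorrow; start with P(H) = 0.101. P('rain-predicted'|H) = 0.883, P('rain-predicted'|¬H) = 0.158.
Update on result 1 ('rain-predicted'): P(H) ← 0.883·0.1010 / (0.883·0.1010 + 0.158·0.8990) = 0.089183/0.23123 = 0.3857.
Update on result 2 ('rain-predicted'): P(H) ← 0.883·0.3857 / (0.883·0.3857 + 0.158·0.6143) = 0.34057/0.43763 = 0.7782.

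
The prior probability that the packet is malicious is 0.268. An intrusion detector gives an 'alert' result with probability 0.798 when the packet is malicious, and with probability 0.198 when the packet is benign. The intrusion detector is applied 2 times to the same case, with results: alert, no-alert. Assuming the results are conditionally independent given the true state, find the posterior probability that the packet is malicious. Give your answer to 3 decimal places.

Let H be the event that the packet is malicious; start with P(H) = 0.268. P('alert'|H) = 0.798, P('alert'|¬H) = 0.198.
Update on result 1 ('alert'): P(H) ← 0.798·0.2680 / (0.798·0.2680 + 0.198·0.7320) = 0.21386/0.35880 = 0.5961.
Update on result 2 ('no-alert'): P(H) ← 0.202·0.5961 / (0.202·0.5961 + 0.802·0.4039) = 0.12040/0.44437 = 0.2710.

Posterior P(H) ≈ 0.271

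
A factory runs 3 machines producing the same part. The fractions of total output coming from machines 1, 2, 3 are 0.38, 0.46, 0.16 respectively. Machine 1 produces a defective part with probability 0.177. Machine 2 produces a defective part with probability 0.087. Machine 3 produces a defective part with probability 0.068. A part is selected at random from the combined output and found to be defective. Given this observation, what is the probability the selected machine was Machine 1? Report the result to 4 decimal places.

Posterior probability ≈ 0.5692

P(defective|M1) = 0.177; P(defective|M2) = 0.087; P(defective|M3) = 0.068.
Prior × likelihood for each source: 0.38·0.177=0.06726, 0.46·0.087=0.04002, 0.16·0.068=0.01088. Summing gives P(defective) = 0.11816.
P(Machine 1 | defective) = 0.06726 / 0.11816 = 0.5692.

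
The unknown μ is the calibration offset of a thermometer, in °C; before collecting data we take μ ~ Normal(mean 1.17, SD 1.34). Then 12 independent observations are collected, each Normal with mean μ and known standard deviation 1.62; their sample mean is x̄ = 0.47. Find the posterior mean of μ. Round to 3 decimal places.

Prior precision 1/τ₀² = 1/1.34² = 0.556917; data precision n/σ² = 12/1.62² = 4.57247.
Posterior precision = 0.556917 + 4.57247 = 5.12939.
Posterior mean = (0.556917·1.17 + 4.57247·0.47) / 5.12939 = 0.546.

Posterior mean ≈ 0.546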